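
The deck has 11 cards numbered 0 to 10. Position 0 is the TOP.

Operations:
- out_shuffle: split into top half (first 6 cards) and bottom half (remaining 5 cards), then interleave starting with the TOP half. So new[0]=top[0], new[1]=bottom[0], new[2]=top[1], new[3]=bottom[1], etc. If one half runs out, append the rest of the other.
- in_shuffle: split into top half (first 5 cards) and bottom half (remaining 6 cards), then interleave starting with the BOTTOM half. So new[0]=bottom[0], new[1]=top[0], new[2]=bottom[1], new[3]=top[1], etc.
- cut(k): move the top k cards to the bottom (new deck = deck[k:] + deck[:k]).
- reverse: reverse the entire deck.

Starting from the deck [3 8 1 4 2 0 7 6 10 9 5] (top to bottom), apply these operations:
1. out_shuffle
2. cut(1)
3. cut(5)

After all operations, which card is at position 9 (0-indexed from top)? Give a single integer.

Answer: 1

Derivation:
After op 1 (out_shuffle): [3 7 8 6 1 10 4 9 2 5 0]
After op 2 (cut(1)): [7 8 6 1 10 4 9 2 5 0 3]
After op 3 (cut(5)): [4 9 2 5 0 3 7 8 6 1 10]
Position 9: card 1.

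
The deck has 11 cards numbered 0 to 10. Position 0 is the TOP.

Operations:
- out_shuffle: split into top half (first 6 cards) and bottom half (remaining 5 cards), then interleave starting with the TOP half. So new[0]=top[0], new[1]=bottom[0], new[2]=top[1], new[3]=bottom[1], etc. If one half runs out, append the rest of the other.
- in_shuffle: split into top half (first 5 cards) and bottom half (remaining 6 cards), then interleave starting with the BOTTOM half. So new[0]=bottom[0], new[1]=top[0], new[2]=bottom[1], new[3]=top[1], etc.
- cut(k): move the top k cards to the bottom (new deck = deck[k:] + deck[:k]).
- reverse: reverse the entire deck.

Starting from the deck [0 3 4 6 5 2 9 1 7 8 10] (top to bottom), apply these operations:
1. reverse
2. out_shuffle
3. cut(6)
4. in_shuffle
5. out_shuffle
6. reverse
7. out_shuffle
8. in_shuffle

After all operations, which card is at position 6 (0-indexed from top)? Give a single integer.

After op 1 (reverse): [10 8 7 1 9 2 5 6 4 3 0]
After op 2 (out_shuffle): [10 5 8 6 7 4 1 3 9 0 2]
After op 3 (cut(6)): [1 3 9 0 2 10 5 8 6 7 4]
After op 4 (in_shuffle): [10 1 5 3 8 9 6 0 7 2 4]
After op 5 (out_shuffle): [10 6 1 0 5 7 3 2 8 4 9]
After op 6 (reverse): [9 4 8 2 3 7 5 0 1 6 10]
After op 7 (out_shuffle): [9 5 4 0 8 1 2 6 3 10 7]
After op 8 (in_shuffle): [1 9 2 5 6 4 3 0 10 8 7]
Position 6: card 3.

Answer: 3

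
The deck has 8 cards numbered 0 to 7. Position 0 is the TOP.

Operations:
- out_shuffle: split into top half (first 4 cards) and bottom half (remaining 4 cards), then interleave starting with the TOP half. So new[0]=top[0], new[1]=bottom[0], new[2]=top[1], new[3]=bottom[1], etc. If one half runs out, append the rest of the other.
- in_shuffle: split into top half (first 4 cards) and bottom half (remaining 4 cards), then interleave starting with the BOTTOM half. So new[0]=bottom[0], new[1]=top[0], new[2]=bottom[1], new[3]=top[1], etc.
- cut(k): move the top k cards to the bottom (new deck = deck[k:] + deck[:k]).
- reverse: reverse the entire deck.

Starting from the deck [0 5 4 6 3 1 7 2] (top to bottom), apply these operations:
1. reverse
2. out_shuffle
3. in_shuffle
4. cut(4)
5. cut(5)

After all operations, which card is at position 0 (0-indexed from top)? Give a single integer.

After op 1 (reverse): [2 7 1 3 6 4 5 0]
After op 2 (out_shuffle): [2 6 7 4 1 5 3 0]
After op 3 (in_shuffle): [1 2 5 6 3 7 0 4]
After op 4 (cut(4)): [3 7 0 4 1 2 5 6]
After op 5 (cut(5)): [2 5 6 3 7 0 4 1]
Position 0: card 2.

Answer: 2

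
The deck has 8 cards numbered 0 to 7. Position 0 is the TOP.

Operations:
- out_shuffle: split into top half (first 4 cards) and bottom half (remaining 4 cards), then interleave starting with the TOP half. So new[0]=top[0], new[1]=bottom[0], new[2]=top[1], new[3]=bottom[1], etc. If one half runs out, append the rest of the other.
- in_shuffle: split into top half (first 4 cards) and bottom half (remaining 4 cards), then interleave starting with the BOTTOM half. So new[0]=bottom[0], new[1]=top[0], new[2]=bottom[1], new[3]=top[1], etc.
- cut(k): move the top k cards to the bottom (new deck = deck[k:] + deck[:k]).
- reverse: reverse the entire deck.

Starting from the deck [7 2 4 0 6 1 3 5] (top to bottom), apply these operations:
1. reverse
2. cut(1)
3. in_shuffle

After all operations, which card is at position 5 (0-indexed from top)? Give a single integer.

Answer: 6

Derivation:
After op 1 (reverse): [5 3 1 6 0 4 2 7]
After op 2 (cut(1)): [3 1 6 0 4 2 7 5]
After op 3 (in_shuffle): [4 3 2 1 7 6 5 0]
Position 5: card 6.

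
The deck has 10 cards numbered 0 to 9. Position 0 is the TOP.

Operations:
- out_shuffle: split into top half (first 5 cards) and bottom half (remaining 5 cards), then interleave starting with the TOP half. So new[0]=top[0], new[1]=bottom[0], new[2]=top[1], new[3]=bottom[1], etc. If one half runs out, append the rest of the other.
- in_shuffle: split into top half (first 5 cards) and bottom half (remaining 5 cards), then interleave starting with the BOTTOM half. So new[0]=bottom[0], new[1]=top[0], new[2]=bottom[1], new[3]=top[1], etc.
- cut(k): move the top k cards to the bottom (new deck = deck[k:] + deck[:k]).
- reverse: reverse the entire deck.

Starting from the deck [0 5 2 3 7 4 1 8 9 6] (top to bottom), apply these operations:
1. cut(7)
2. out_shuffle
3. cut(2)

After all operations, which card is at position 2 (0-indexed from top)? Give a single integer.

After op 1 (cut(7)): [8 9 6 0 5 2 3 7 4 1]
After op 2 (out_shuffle): [8 2 9 3 6 7 0 4 5 1]
After op 3 (cut(2)): [9 3 6 7 0 4 5 1 8 2]
Position 2: card 6.

Answer: 6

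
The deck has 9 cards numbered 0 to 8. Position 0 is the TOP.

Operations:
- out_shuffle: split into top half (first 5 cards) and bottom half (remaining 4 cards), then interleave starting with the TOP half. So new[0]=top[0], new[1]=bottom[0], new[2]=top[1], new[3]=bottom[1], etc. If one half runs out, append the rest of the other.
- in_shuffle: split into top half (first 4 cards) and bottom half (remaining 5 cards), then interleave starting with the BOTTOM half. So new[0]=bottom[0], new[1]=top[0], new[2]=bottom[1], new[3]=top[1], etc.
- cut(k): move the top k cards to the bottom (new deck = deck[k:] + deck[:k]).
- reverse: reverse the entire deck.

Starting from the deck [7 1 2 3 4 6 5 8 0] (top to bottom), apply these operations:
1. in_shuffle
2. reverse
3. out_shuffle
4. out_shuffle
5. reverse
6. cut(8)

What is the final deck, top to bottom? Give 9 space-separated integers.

After op 1 (in_shuffle): [4 7 6 1 5 2 8 3 0]
After op 2 (reverse): [0 3 8 2 5 1 6 7 4]
After op 3 (out_shuffle): [0 1 3 6 8 7 2 4 5]
After op 4 (out_shuffle): [0 7 1 2 3 4 6 5 8]
After op 5 (reverse): [8 5 6 4 3 2 1 7 0]
After op 6 (cut(8)): [0 8 5 6 4 3 2 1 7]

Answer: 0 8 5 6 4 3 2 1 7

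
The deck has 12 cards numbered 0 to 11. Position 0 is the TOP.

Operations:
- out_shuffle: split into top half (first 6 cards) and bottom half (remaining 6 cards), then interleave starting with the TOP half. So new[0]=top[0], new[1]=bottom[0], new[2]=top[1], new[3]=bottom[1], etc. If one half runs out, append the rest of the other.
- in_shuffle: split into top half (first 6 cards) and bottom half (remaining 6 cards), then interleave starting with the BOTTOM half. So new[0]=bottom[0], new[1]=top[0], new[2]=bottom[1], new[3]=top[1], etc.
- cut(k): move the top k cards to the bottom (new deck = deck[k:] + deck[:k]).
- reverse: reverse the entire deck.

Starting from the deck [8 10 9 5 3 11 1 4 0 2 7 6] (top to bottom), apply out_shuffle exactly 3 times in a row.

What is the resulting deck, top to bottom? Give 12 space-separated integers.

After op 1 (out_shuffle): [8 1 10 4 9 0 5 2 3 7 11 6]
After op 2 (out_shuffle): [8 5 1 2 10 3 4 7 9 11 0 6]
After op 3 (out_shuffle): [8 4 5 7 1 9 2 11 10 0 3 6]

Answer: 8 4 5 7 1 9 2 11 10 0 3 6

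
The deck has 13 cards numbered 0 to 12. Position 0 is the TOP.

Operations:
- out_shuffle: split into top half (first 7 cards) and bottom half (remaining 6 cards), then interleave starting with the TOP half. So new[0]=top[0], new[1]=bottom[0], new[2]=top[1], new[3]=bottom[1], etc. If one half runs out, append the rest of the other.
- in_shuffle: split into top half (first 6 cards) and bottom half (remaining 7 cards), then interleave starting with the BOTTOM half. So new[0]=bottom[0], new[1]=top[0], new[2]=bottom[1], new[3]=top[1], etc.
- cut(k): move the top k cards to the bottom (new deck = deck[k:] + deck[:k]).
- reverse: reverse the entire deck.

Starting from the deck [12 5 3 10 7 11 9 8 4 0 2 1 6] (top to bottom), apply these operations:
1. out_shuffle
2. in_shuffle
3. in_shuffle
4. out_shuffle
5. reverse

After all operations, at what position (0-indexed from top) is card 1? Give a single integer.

After op 1 (out_shuffle): [12 8 5 4 3 0 10 2 7 1 11 6 9]
After op 2 (in_shuffle): [10 12 2 8 7 5 1 4 11 3 6 0 9]
After op 3 (in_shuffle): [1 10 4 12 11 2 3 8 6 7 0 5 9]
After op 4 (out_shuffle): [1 8 10 6 4 7 12 0 11 5 2 9 3]
After op 5 (reverse): [3 9 2 5 11 0 12 7 4 6 10 8 1]
Card 1 is at position 12.

Answer: 12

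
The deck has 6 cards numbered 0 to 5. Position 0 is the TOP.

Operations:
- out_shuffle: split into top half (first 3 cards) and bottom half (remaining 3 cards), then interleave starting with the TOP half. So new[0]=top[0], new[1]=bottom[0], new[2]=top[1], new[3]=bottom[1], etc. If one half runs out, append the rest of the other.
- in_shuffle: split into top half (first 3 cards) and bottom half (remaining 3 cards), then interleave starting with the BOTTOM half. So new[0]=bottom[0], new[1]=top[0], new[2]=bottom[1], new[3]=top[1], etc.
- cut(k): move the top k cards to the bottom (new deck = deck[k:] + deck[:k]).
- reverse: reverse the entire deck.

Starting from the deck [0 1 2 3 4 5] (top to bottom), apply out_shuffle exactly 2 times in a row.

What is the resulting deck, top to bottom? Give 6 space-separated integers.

Answer: 0 4 3 2 1 5

Derivation:
After op 1 (out_shuffle): [0 3 1 4 2 5]
After op 2 (out_shuffle): [0 4 3 2 1 5]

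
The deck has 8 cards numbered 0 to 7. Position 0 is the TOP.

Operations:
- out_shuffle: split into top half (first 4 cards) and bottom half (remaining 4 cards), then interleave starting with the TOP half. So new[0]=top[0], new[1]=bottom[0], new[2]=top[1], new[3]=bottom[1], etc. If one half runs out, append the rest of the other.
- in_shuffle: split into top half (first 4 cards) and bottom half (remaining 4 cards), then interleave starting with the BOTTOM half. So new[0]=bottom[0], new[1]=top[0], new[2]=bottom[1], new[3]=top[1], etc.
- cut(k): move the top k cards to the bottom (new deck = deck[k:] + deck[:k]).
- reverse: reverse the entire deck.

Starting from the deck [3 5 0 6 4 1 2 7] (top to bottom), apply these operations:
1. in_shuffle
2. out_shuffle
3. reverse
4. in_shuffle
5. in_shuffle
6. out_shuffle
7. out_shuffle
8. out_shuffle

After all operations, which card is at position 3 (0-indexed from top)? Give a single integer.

Answer: 6

Derivation:
After op 1 (in_shuffle): [4 3 1 5 2 0 7 6]
After op 2 (out_shuffle): [4 2 3 0 1 7 5 6]
After op 3 (reverse): [6 5 7 1 0 3 2 4]
After op 4 (in_shuffle): [0 6 3 5 2 7 4 1]
After op 5 (in_shuffle): [2 0 7 6 4 3 1 5]
After op 6 (out_shuffle): [2 4 0 3 7 1 6 5]
After op 7 (out_shuffle): [2 7 4 1 0 6 3 5]
After op 8 (out_shuffle): [2 0 7 6 4 3 1 5]
Position 3: card 6.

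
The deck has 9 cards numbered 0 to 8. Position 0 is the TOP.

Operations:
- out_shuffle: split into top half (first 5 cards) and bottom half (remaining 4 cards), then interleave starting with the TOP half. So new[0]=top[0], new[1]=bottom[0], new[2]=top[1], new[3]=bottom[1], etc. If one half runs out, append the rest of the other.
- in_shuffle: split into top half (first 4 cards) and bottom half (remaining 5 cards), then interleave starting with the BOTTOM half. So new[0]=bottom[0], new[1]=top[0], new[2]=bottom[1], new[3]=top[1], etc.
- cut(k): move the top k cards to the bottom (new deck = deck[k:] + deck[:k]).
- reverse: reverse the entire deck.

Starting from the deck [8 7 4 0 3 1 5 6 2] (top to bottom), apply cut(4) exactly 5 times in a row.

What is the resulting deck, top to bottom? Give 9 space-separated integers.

After op 1 (cut(4)): [3 1 5 6 2 8 7 4 0]
After op 2 (cut(4)): [2 8 7 4 0 3 1 5 6]
After op 3 (cut(4)): [0 3 1 5 6 2 8 7 4]
After op 4 (cut(4)): [6 2 8 7 4 0 3 1 5]
After op 5 (cut(4)): [4 0 3 1 5 6 2 8 7]

Answer: 4 0 3 1 5 6 2 8 7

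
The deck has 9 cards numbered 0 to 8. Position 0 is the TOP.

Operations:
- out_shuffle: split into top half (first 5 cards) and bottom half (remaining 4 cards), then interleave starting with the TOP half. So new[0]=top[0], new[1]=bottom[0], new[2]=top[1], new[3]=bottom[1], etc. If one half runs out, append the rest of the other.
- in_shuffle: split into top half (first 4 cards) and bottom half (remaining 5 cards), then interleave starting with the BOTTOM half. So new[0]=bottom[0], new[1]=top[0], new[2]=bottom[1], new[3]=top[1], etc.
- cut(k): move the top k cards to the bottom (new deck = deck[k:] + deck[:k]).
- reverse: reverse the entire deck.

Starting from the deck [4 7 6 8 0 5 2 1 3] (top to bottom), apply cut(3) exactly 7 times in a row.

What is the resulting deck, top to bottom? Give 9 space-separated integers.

Answer: 8 0 5 2 1 3 4 7 6

Derivation:
After op 1 (cut(3)): [8 0 5 2 1 3 4 7 6]
After op 2 (cut(3)): [2 1 3 4 7 6 8 0 5]
After op 3 (cut(3)): [4 7 6 8 0 5 2 1 3]
After op 4 (cut(3)): [8 0 5 2 1 3 4 7 6]
After op 5 (cut(3)): [2 1 3 4 7 6 8 0 5]
After op 6 (cut(3)): [4 7 6 8 0 5 2 1 3]
After op 7 (cut(3)): [8 0 5 2 1 3 4 7 6]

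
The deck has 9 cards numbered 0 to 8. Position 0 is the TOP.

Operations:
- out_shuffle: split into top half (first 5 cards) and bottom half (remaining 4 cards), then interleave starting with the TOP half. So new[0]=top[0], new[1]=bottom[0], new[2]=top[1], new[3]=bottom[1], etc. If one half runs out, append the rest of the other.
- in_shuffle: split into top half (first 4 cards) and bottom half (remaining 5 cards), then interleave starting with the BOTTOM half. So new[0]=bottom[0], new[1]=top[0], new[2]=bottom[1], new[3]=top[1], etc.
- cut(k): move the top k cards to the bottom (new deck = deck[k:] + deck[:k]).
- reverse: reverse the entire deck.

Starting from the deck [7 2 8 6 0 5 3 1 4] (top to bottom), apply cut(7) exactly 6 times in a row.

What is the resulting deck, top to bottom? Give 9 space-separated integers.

After op 1 (cut(7)): [1 4 7 2 8 6 0 5 3]
After op 2 (cut(7)): [5 3 1 4 7 2 8 6 0]
After op 3 (cut(7)): [6 0 5 3 1 4 7 2 8]
After op 4 (cut(7)): [2 8 6 0 5 3 1 4 7]
After op 5 (cut(7)): [4 7 2 8 6 0 5 3 1]
After op 6 (cut(7)): [3 1 4 7 2 8 6 0 5]

Answer: 3 1 4 7 2 8 6 0 5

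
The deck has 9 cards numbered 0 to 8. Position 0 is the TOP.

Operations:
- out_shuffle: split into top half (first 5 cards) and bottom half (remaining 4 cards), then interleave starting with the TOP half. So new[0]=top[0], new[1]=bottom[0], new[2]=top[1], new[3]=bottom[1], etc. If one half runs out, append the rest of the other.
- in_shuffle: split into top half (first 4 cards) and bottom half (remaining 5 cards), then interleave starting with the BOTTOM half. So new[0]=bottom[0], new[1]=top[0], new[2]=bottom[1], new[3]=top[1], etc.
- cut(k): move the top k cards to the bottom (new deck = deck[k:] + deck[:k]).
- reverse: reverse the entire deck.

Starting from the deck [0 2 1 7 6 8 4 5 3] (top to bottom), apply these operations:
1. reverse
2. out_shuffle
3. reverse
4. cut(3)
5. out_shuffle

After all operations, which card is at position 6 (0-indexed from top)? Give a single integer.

Answer: 5

Derivation:
After op 1 (reverse): [3 5 4 8 6 7 1 2 0]
After op 2 (out_shuffle): [3 7 5 1 4 2 8 0 6]
After op 3 (reverse): [6 0 8 2 4 1 5 7 3]
After op 4 (cut(3)): [2 4 1 5 7 3 6 0 8]
After op 5 (out_shuffle): [2 3 4 6 1 0 5 8 7]
Position 6: card 5.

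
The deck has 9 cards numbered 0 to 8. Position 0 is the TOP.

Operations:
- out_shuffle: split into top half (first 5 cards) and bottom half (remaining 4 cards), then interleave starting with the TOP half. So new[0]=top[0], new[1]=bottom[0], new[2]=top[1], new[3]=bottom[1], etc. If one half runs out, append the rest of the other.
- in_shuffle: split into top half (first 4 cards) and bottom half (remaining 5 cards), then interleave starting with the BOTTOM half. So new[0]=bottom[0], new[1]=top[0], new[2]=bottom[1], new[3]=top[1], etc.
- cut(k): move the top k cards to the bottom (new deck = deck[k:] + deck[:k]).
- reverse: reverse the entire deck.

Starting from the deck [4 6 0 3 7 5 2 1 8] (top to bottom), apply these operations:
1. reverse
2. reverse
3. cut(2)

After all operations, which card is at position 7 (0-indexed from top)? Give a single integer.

After op 1 (reverse): [8 1 2 5 7 3 0 6 4]
After op 2 (reverse): [4 6 0 3 7 5 2 1 8]
After op 3 (cut(2)): [0 3 7 5 2 1 8 4 6]
Position 7: card 4.

Answer: 4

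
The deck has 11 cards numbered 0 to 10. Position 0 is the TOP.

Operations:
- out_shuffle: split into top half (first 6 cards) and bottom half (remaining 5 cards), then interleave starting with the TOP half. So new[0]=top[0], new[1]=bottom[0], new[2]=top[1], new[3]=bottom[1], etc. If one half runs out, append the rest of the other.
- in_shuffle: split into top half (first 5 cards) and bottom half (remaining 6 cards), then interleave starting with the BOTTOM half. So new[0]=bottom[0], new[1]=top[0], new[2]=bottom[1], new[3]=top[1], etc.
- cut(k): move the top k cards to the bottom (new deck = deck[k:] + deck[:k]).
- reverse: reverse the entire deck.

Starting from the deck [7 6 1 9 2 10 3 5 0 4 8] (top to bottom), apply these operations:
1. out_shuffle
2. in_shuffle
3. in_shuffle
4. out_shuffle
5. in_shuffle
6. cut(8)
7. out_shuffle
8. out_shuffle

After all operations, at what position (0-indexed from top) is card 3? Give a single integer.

After op 1 (out_shuffle): [7 3 6 5 1 0 9 4 2 8 10]
After op 2 (in_shuffle): [0 7 9 3 4 6 2 5 8 1 10]
After op 3 (in_shuffle): [6 0 2 7 5 9 8 3 1 4 10]
After op 4 (out_shuffle): [6 8 0 3 2 1 7 4 5 10 9]
After op 5 (in_shuffle): [1 6 7 8 4 0 5 3 10 2 9]
After op 6 (cut(8)): [10 2 9 1 6 7 8 4 0 5 3]
After op 7 (out_shuffle): [10 8 2 4 9 0 1 5 6 3 7]
After op 8 (out_shuffle): [10 1 8 5 2 6 4 3 9 7 0]
Card 3 is at position 7.

Answer: 7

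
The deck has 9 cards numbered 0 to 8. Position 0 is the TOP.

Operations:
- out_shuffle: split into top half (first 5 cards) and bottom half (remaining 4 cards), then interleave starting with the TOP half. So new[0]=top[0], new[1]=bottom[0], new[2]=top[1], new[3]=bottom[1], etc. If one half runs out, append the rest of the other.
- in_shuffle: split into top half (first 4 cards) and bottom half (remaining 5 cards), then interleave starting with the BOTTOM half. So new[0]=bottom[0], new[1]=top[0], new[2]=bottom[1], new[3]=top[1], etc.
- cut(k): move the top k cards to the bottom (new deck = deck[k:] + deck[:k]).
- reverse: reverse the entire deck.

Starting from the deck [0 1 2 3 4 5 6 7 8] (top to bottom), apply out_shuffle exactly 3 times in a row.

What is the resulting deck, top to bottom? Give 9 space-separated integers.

Answer: 0 8 7 6 5 4 3 2 1

Derivation:
After op 1 (out_shuffle): [0 5 1 6 2 7 3 8 4]
After op 2 (out_shuffle): [0 7 5 3 1 8 6 4 2]
After op 3 (out_shuffle): [0 8 7 6 5 4 3 2 1]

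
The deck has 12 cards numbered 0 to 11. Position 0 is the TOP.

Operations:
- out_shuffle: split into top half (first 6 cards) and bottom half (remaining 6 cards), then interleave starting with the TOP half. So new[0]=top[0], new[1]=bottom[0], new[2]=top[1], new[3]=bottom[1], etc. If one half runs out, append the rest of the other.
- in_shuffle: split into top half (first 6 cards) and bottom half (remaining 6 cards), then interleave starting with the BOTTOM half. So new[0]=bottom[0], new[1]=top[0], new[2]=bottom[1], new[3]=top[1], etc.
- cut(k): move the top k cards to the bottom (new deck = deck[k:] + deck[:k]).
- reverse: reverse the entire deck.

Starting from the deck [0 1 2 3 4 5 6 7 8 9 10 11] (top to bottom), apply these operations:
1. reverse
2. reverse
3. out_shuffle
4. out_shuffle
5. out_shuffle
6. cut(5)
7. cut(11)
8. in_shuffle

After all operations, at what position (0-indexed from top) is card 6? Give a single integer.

Answer: 1

Derivation:
After op 1 (reverse): [11 10 9 8 7 6 5 4 3 2 1 0]
After op 2 (reverse): [0 1 2 3 4 5 6 7 8 9 10 11]
After op 3 (out_shuffle): [0 6 1 7 2 8 3 9 4 10 5 11]
After op 4 (out_shuffle): [0 3 6 9 1 4 7 10 2 5 8 11]
After op 5 (out_shuffle): [0 7 3 10 6 2 9 5 1 8 4 11]
After op 6 (cut(5)): [2 9 5 1 8 4 11 0 7 3 10 6]
After op 7 (cut(11)): [6 2 9 5 1 8 4 11 0 7 3 10]
After op 8 (in_shuffle): [4 6 11 2 0 9 7 5 3 1 10 8]
Card 6 is at position 1.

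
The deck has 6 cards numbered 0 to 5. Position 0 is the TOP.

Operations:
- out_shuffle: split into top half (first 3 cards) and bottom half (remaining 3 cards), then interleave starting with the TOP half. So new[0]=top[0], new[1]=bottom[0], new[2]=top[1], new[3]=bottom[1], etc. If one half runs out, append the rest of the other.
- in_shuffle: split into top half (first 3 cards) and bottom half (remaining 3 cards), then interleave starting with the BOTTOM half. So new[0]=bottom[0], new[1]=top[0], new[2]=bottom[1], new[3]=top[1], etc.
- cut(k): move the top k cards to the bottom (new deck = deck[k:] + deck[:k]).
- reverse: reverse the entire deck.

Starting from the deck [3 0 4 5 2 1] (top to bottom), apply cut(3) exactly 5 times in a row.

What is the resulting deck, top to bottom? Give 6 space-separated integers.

After op 1 (cut(3)): [5 2 1 3 0 4]
After op 2 (cut(3)): [3 0 4 5 2 1]
After op 3 (cut(3)): [5 2 1 3 0 4]
After op 4 (cut(3)): [3 0 4 5 2 1]
After op 5 (cut(3)): [5 2 1 3 0 4]

Answer: 5 2 1 3 0 4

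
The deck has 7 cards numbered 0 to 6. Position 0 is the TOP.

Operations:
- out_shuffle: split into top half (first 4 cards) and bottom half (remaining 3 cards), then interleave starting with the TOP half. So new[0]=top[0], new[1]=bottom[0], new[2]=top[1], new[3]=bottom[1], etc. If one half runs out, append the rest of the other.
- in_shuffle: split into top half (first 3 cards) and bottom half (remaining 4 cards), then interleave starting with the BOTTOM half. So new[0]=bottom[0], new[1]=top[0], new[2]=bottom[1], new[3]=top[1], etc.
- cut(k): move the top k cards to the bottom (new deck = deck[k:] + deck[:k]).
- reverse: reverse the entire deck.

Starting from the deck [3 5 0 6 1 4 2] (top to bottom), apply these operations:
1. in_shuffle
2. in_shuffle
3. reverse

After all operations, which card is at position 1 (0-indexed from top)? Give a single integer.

After op 1 (in_shuffle): [6 3 1 5 4 0 2]
After op 2 (in_shuffle): [5 6 4 3 0 1 2]
After op 3 (reverse): [2 1 0 3 4 6 5]
Position 1: card 1.

Answer: 1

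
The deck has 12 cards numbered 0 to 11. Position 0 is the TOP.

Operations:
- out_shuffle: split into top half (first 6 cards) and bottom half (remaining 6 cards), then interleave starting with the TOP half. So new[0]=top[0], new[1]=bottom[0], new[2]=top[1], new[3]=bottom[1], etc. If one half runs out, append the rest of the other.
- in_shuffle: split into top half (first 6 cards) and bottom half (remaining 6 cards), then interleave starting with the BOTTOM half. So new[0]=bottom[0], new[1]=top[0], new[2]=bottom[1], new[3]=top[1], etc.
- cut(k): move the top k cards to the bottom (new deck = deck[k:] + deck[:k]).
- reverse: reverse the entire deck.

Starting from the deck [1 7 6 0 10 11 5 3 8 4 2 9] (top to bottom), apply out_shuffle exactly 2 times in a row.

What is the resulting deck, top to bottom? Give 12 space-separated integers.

Answer: 1 0 5 4 7 10 3 2 6 11 8 9

Derivation:
After op 1 (out_shuffle): [1 5 7 3 6 8 0 4 10 2 11 9]
After op 2 (out_shuffle): [1 0 5 4 7 10 3 2 6 11 8 9]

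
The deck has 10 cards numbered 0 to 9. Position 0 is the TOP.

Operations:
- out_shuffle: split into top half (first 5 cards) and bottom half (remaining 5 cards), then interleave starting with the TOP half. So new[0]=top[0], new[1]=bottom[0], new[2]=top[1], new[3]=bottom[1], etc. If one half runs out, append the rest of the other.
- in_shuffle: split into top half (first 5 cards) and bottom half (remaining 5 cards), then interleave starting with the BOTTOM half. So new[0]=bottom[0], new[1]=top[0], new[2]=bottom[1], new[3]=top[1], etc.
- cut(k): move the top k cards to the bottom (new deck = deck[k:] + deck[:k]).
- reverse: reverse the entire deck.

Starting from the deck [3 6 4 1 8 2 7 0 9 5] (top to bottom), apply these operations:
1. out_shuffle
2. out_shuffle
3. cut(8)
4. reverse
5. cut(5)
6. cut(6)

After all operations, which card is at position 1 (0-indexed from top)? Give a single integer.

Answer: 9

Derivation:
After op 1 (out_shuffle): [3 2 6 7 4 0 1 9 8 5]
After op 2 (out_shuffle): [3 0 2 1 6 9 7 8 4 5]
After op 3 (cut(8)): [4 5 3 0 2 1 6 9 7 8]
After op 4 (reverse): [8 7 9 6 1 2 0 3 5 4]
After op 5 (cut(5)): [2 0 3 5 4 8 7 9 6 1]
After op 6 (cut(6)): [7 9 6 1 2 0 3 5 4 8]
Position 1: card 9.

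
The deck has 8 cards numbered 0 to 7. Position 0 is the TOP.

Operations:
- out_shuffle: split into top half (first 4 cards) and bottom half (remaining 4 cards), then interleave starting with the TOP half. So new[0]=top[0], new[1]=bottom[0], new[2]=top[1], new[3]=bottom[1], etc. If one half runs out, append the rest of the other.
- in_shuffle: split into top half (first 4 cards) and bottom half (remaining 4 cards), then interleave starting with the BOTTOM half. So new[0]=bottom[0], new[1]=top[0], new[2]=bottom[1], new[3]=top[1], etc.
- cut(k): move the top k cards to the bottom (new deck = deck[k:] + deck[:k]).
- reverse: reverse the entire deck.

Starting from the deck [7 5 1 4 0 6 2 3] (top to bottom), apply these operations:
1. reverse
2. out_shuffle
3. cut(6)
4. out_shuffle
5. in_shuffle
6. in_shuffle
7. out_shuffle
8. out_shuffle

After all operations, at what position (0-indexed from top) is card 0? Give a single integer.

Answer: 5

Derivation:
After op 1 (reverse): [3 2 6 0 4 1 5 7]
After op 2 (out_shuffle): [3 4 2 1 6 5 0 7]
After op 3 (cut(6)): [0 7 3 4 2 1 6 5]
After op 4 (out_shuffle): [0 2 7 1 3 6 4 5]
After op 5 (in_shuffle): [3 0 6 2 4 7 5 1]
After op 6 (in_shuffle): [4 3 7 0 5 6 1 2]
After op 7 (out_shuffle): [4 5 3 6 7 1 0 2]
After op 8 (out_shuffle): [4 7 5 1 3 0 6 2]
Card 0 is at position 5.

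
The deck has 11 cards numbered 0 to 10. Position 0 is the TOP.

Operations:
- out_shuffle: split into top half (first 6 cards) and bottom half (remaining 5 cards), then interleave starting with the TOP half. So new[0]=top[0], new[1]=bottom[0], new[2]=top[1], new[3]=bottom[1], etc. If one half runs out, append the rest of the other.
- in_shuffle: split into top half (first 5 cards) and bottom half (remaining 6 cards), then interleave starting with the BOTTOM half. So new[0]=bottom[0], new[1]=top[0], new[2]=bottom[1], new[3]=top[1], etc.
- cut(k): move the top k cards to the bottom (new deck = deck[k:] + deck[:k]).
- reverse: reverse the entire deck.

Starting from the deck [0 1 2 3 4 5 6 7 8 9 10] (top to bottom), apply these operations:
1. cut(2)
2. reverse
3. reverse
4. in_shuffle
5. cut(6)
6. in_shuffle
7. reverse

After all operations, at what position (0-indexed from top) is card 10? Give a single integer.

After op 1 (cut(2)): [2 3 4 5 6 7 8 9 10 0 1]
After op 2 (reverse): [1 0 10 9 8 7 6 5 4 3 2]
After op 3 (reverse): [2 3 4 5 6 7 8 9 10 0 1]
After op 4 (in_shuffle): [7 2 8 3 9 4 10 5 0 6 1]
After op 5 (cut(6)): [10 5 0 6 1 7 2 8 3 9 4]
After op 6 (in_shuffle): [7 10 2 5 8 0 3 6 9 1 4]
After op 7 (reverse): [4 1 9 6 3 0 8 5 2 10 7]
Card 10 is at position 9.

Answer: 9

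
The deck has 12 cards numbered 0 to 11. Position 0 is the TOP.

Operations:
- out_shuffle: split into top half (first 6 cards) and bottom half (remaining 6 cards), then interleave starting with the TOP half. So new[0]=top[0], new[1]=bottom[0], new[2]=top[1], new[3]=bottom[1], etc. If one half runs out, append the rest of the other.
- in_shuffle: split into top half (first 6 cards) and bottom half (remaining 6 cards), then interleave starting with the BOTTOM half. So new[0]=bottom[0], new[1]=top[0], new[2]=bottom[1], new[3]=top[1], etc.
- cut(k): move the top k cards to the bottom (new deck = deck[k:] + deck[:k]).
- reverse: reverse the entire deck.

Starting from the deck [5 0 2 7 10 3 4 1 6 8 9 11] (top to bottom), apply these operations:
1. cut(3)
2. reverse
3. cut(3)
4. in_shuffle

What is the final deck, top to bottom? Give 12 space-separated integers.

After op 1 (cut(3)): [7 10 3 4 1 6 8 9 11 5 0 2]
After op 2 (reverse): [2 0 5 11 9 8 6 1 4 3 10 7]
After op 3 (cut(3)): [11 9 8 6 1 4 3 10 7 2 0 5]
After op 4 (in_shuffle): [3 11 10 9 7 8 2 6 0 1 5 4]

Answer: 3 11 10 9 7 8 2 6 0 1 5 4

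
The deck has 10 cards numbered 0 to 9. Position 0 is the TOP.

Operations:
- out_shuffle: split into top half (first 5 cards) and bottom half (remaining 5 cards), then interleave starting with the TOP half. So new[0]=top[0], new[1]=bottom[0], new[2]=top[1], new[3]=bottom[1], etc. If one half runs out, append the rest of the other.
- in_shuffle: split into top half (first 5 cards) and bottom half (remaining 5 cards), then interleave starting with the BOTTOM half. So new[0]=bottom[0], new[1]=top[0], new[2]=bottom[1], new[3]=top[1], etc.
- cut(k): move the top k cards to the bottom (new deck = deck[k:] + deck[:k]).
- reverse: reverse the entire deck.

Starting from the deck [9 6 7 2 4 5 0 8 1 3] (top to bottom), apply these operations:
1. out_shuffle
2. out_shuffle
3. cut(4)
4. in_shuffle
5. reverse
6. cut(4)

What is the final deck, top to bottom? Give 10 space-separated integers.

After op 1 (out_shuffle): [9 5 6 0 7 8 2 1 4 3]
After op 2 (out_shuffle): [9 8 5 2 6 1 0 4 7 3]
After op 3 (cut(4)): [6 1 0 4 7 3 9 8 5 2]
After op 4 (in_shuffle): [3 6 9 1 8 0 5 4 2 7]
After op 5 (reverse): [7 2 4 5 0 8 1 9 6 3]
After op 6 (cut(4)): [0 8 1 9 6 3 7 2 4 5]

Answer: 0 8 1 9 6 3 7 2 4 5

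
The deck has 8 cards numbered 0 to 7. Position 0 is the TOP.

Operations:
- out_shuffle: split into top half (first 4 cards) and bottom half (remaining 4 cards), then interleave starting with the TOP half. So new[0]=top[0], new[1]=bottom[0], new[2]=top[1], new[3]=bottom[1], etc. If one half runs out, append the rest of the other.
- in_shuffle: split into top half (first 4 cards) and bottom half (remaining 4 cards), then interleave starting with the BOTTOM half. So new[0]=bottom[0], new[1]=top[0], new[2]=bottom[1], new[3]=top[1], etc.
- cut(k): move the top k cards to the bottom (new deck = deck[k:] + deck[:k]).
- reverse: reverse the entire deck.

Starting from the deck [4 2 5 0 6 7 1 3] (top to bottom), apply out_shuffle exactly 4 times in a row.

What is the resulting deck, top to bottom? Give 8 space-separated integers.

Answer: 4 6 2 7 5 1 0 3

Derivation:
After op 1 (out_shuffle): [4 6 2 7 5 1 0 3]
After op 2 (out_shuffle): [4 5 6 1 2 0 7 3]
After op 3 (out_shuffle): [4 2 5 0 6 7 1 3]
After op 4 (out_shuffle): [4 6 2 7 5 1 0 3]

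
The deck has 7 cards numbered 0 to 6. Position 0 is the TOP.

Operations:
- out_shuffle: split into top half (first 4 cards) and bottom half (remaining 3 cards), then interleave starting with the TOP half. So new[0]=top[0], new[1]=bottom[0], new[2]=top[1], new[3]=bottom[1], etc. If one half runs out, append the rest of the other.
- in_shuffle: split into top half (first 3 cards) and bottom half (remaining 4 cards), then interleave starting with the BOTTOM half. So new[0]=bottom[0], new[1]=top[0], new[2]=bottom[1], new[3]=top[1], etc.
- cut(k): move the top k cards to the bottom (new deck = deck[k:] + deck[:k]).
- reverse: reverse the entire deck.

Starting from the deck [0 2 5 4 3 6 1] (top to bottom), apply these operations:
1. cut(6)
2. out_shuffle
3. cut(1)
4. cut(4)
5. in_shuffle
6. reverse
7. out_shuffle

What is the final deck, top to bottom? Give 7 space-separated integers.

After op 1 (cut(6)): [1 0 2 5 4 3 6]
After op 2 (out_shuffle): [1 4 0 3 2 6 5]
After op 3 (cut(1)): [4 0 3 2 6 5 1]
After op 4 (cut(4)): [6 5 1 4 0 3 2]
After op 5 (in_shuffle): [4 6 0 5 3 1 2]
After op 6 (reverse): [2 1 3 5 0 6 4]
After op 7 (out_shuffle): [2 0 1 6 3 4 5]

Answer: 2 0 1 6 3 4 5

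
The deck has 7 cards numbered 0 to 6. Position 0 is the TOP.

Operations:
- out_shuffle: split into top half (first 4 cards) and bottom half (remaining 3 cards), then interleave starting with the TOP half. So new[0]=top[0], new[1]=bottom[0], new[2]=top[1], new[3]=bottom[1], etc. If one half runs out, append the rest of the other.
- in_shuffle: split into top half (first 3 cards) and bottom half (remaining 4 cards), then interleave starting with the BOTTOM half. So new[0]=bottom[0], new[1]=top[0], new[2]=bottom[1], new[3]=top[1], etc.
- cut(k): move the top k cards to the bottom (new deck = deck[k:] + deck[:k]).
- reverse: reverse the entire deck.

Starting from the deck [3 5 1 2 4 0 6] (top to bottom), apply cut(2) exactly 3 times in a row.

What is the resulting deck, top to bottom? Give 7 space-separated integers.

After op 1 (cut(2)): [1 2 4 0 6 3 5]
After op 2 (cut(2)): [4 0 6 3 5 1 2]
After op 3 (cut(2)): [6 3 5 1 2 4 0]

Answer: 6 3 5 1 2 4 0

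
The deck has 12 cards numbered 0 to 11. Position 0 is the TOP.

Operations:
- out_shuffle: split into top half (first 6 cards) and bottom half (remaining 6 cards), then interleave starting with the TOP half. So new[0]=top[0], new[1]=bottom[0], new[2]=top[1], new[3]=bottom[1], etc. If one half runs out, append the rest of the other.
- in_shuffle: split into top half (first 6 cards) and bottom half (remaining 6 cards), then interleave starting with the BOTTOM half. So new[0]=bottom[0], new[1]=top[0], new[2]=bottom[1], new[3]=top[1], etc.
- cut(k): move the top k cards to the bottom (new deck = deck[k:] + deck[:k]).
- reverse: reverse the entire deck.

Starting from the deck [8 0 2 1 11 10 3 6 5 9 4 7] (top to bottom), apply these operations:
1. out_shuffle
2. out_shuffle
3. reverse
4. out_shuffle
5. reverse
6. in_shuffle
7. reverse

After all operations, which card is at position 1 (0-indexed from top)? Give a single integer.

After op 1 (out_shuffle): [8 3 0 6 2 5 1 9 11 4 10 7]
After op 2 (out_shuffle): [8 1 3 9 0 11 6 4 2 10 5 7]
After op 3 (reverse): [7 5 10 2 4 6 11 0 9 3 1 8]
After op 4 (out_shuffle): [7 11 5 0 10 9 2 3 4 1 6 8]
After op 5 (reverse): [8 6 1 4 3 2 9 10 0 5 11 7]
After op 6 (in_shuffle): [9 8 10 6 0 1 5 4 11 3 7 2]
After op 7 (reverse): [2 7 3 11 4 5 1 0 6 10 8 9]
Position 1: card 7.

Answer: 7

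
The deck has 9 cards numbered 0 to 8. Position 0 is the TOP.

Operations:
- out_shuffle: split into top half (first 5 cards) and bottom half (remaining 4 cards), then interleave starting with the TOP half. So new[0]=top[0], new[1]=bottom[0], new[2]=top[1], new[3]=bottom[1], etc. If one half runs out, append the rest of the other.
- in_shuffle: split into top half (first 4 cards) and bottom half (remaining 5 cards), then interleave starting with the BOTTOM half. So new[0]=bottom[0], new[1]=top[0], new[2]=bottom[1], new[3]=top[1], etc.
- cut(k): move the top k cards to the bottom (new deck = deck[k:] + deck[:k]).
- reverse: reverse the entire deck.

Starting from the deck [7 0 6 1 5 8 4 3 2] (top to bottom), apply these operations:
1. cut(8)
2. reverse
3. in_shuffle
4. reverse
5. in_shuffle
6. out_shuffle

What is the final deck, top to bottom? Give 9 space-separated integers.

After op 1 (cut(8)): [2 7 0 6 1 5 8 4 3]
After op 2 (reverse): [3 4 8 5 1 6 0 7 2]
After op 3 (in_shuffle): [1 3 6 4 0 8 7 5 2]
After op 4 (reverse): [2 5 7 8 0 4 6 3 1]
After op 5 (in_shuffle): [0 2 4 5 6 7 3 8 1]
After op 6 (out_shuffle): [0 7 2 3 4 8 5 1 6]

Answer: 0 7 2 3 4 8 5 1 6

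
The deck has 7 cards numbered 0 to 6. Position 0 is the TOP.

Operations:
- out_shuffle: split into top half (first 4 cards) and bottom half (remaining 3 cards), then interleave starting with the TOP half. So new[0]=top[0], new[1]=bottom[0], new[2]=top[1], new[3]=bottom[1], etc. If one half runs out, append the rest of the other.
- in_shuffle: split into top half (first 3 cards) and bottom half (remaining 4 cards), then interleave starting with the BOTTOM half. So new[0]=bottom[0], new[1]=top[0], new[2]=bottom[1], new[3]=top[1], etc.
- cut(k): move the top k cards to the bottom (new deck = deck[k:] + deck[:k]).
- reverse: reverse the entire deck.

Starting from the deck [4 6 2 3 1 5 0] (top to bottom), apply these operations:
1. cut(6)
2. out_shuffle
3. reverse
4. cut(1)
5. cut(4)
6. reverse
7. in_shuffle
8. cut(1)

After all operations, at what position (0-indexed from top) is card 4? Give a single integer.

After op 1 (cut(6)): [0 4 6 2 3 1 5]
After op 2 (out_shuffle): [0 3 4 1 6 5 2]
After op 3 (reverse): [2 5 6 1 4 3 0]
After op 4 (cut(1)): [5 6 1 4 3 0 2]
After op 5 (cut(4)): [3 0 2 5 6 1 4]
After op 6 (reverse): [4 1 6 5 2 0 3]
After op 7 (in_shuffle): [5 4 2 1 0 6 3]
After op 8 (cut(1)): [4 2 1 0 6 3 5]
Card 4 is at position 0.

Answer: 0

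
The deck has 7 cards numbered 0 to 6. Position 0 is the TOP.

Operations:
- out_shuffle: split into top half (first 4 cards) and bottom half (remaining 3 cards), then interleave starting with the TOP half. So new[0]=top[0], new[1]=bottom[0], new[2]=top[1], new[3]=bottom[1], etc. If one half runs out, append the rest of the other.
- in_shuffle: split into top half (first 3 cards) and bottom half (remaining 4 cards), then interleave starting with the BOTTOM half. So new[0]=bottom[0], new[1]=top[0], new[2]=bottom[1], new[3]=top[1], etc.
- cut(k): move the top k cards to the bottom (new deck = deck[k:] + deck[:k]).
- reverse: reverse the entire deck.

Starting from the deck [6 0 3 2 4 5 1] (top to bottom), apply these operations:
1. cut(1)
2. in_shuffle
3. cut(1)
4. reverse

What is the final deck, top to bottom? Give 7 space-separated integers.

After op 1 (cut(1)): [0 3 2 4 5 1 6]
After op 2 (in_shuffle): [4 0 5 3 1 2 6]
After op 3 (cut(1)): [0 5 3 1 2 6 4]
After op 4 (reverse): [4 6 2 1 3 5 0]

Answer: 4 6 2 1 3 5 0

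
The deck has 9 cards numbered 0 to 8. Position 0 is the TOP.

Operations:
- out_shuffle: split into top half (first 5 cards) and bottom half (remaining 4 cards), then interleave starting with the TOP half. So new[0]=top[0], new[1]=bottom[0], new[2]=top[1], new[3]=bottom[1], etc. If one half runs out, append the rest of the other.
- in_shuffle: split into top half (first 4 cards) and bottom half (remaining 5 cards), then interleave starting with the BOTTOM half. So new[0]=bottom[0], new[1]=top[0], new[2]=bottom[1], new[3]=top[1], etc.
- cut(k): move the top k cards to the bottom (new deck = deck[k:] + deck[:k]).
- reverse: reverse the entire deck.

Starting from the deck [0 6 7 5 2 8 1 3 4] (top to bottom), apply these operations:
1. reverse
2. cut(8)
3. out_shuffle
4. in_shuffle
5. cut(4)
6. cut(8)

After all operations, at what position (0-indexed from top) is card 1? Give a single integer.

Answer: 1

Derivation:
After op 1 (reverse): [4 3 1 8 2 5 7 6 0]
After op 2 (cut(8)): [0 4 3 1 8 2 5 7 6]
After op 3 (out_shuffle): [0 2 4 5 3 7 1 6 8]
After op 4 (in_shuffle): [3 0 7 2 1 4 6 5 8]
After op 5 (cut(4)): [1 4 6 5 8 3 0 7 2]
After op 6 (cut(8)): [2 1 4 6 5 8 3 0 7]
Card 1 is at position 1.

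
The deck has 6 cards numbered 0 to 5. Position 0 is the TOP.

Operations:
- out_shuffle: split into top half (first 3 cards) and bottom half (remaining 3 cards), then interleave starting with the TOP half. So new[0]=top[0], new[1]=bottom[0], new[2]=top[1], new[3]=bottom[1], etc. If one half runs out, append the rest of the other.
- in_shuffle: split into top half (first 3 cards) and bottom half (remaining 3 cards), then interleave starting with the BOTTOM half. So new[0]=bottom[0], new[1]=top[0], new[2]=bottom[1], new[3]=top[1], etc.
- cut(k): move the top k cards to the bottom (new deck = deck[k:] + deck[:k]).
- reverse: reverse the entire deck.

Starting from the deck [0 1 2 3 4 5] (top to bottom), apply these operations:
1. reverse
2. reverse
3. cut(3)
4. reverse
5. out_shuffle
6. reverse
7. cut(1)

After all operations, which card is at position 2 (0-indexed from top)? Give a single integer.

After op 1 (reverse): [5 4 3 2 1 0]
After op 2 (reverse): [0 1 2 3 4 5]
After op 3 (cut(3)): [3 4 5 0 1 2]
After op 4 (reverse): [2 1 0 5 4 3]
After op 5 (out_shuffle): [2 5 1 4 0 3]
After op 6 (reverse): [3 0 4 1 5 2]
After op 7 (cut(1)): [0 4 1 5 2 3]
Position 2: card 1.

Answer: 1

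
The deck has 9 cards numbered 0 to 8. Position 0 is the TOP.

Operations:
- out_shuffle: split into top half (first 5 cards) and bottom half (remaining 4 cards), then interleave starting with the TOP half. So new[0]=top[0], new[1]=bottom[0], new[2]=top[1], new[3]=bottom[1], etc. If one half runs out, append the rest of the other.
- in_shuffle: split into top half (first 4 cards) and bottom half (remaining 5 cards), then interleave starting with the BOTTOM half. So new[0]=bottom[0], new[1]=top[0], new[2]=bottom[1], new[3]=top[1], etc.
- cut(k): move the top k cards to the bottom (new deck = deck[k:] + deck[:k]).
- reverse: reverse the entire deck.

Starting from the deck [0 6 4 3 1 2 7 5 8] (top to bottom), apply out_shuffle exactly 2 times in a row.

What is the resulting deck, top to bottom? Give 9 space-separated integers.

After op 1 (out_shuffle): [0 2 6 7 4 5 3 8 1]
After op 2 (out_shuffle): [0 5 2 3 6 8 7 1 4]

Answer: 0 5 2 3 6 8 7 1 4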